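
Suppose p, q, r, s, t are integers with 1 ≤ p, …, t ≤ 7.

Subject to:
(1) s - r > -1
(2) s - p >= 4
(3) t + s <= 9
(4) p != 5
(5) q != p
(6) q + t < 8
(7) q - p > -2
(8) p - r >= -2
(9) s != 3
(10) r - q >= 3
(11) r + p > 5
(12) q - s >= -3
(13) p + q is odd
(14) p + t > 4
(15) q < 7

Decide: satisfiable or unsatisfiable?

Unsatisfiable

Constraints 2, 8, 10, and 12 give s − p ≥ 4, p − r ≥ -2, r − q ≥ 3, q − s ≥ -3.
Adding all 4 inequalities: the left sides telescope to 0, and the right sides sum to 4 + (-2) + 3 + (-3) = 2. So 0 ≥ 2, which is false.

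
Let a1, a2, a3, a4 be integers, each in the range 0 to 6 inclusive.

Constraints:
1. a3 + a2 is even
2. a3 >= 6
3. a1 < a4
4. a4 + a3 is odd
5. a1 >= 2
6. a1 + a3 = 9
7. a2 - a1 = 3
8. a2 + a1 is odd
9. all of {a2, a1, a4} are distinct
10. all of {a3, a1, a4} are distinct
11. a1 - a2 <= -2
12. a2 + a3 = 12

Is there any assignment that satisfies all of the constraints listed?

Satisfiable

Try a1 = 3, a2 = 6, a3 = 6, a4 = 5.
Check constraint 6: a1 + a3 = 9; constraint 7: a2 - a1 = 3. The remaining constraints are straightforward to verify.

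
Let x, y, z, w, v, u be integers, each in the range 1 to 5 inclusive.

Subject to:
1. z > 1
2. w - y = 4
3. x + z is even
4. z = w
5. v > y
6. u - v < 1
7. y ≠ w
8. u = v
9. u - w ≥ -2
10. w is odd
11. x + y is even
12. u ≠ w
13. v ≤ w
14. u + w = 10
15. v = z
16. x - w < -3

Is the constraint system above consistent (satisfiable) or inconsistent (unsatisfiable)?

From constraints 4, 8, and 15, u = v = z = w, so u = w. But constraint 12 says u ≠ w. Contradiction.

Unsatisfiable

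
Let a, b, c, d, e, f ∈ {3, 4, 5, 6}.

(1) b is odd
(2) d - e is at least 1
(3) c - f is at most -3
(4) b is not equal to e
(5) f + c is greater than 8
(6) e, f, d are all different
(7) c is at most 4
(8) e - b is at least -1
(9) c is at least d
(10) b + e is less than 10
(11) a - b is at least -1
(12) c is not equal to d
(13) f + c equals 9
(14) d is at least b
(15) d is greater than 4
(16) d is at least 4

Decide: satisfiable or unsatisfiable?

From constraint 15: d ≥ 5. From constraints 7 and 9: d ≤ c and c ≤ 4, so d ≤ 4. But 4 < 5, so no value of d works.

Unsatisfiable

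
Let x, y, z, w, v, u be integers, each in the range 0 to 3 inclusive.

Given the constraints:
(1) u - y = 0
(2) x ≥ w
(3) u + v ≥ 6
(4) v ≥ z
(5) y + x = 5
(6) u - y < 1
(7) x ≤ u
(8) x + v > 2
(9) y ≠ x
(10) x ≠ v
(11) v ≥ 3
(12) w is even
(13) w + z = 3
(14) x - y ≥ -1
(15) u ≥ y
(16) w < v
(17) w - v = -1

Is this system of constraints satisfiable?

Satisfiable

Take x = 2, y = 3, z = 1, w = 2, v = 3, u = 3. Then constraint 1: u - y = 0; constraint 3: u + v = 6; constraint 5: y + x = 5, and every other listed constraint is also met.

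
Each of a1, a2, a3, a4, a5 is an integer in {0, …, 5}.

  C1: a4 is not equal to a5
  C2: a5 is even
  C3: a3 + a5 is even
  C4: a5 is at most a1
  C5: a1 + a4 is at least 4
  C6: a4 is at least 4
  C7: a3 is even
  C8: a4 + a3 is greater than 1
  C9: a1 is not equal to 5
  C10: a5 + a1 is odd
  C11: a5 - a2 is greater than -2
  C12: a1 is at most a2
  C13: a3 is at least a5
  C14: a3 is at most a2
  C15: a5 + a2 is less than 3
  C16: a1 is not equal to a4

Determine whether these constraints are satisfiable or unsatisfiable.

One satisfying assignment is a1 = 1, a2 = 1, a3 = 0, a4 = 4, a5 = 0.
For the less obvious constraints — constraint 5: a1 + a4 = 5; constraint 8: a4 + a3 = 4 — and the others hold by inspection.

Satisfiable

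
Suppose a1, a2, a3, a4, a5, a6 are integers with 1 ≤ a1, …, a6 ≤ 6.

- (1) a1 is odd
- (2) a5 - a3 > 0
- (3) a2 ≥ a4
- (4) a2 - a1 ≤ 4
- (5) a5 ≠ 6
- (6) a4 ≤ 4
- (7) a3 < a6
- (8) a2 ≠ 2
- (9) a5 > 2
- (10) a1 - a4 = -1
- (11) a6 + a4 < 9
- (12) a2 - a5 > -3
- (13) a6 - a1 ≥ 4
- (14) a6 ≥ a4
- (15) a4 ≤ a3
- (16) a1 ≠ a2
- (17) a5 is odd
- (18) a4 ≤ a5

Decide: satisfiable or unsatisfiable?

One satisfying assignment is a1 = 1, a2 = 3, a3 = 3, a4 = 2, a5 = 5, a6 = 5.
For the less obvious constraints — constraint 2: a5 - a3 = 2; constraint 4: a2 - a1 = 2; constraint 10: a1 - a4 = -1 — and the others hold by inspection.

Satisfiable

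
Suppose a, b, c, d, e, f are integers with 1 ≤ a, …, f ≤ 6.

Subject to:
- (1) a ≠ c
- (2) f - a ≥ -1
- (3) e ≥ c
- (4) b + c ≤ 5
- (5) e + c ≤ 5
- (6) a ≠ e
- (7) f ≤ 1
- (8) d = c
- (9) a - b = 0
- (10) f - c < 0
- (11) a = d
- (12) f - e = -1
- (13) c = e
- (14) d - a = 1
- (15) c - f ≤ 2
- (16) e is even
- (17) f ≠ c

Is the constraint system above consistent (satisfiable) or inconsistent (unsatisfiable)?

Unsatisfiable

From constraints 8, 11, and 13, a = d = c = e, so a = e. But constraint 6 says a ≠ e. Contradiction.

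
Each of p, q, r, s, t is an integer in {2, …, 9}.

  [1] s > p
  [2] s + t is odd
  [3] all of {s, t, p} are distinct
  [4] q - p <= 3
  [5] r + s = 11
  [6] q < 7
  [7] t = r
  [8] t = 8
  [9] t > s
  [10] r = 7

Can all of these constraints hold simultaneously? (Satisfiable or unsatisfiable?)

Constraint 8 fixes t = 8 and constraint 10 fixes r = 7, but constraint 7 requires t = r. Since 8 ≠ 7, contradiction.

Unsatisfiable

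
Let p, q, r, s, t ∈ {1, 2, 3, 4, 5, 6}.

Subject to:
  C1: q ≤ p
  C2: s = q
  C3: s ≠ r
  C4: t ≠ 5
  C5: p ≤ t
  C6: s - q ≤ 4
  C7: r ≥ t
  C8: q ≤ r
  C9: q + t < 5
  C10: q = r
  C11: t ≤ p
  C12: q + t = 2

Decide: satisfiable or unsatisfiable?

From constraints 2 and 10, s = q = r, so s = r. But constraint 3 says s ≠ r. Contradiction.

Unsatisfiable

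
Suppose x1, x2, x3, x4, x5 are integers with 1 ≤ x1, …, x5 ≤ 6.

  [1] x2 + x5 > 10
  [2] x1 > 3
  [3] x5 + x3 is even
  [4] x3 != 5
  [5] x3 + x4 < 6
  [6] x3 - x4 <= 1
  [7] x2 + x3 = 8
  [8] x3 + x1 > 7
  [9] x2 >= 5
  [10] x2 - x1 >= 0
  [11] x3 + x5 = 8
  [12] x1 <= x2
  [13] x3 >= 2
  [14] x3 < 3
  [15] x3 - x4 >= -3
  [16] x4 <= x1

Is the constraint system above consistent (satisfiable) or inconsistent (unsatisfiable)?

Satisfiable

Take x1 = 6, x2 = 6, x3 = 2, x4 = 3, x5 = 6. Then constraint 1: x2 + x5 = 12; constraint 5: x3 + x4 = 5; constraint 6: x3 - x4 = -1, and every other listed constraint is also met.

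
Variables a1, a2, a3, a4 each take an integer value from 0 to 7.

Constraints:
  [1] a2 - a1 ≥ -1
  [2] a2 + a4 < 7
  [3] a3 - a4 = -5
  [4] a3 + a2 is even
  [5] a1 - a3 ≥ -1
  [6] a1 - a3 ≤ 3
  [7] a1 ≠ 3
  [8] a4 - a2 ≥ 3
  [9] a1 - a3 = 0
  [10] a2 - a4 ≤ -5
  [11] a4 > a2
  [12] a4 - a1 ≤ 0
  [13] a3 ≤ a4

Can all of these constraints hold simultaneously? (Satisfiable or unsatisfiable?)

Constraints 1, 8, and 12 give a2 − a1 ≥ -1, a1 − a4 ≥ 0, a4 − a2 ≥ 3.
Adding all 3 inequalities: the left sides telescope to 0, and the right sides sum to (-1) + 0 + 3 = 2. So 0 ≥ 2, which is false.

Unsatisfiable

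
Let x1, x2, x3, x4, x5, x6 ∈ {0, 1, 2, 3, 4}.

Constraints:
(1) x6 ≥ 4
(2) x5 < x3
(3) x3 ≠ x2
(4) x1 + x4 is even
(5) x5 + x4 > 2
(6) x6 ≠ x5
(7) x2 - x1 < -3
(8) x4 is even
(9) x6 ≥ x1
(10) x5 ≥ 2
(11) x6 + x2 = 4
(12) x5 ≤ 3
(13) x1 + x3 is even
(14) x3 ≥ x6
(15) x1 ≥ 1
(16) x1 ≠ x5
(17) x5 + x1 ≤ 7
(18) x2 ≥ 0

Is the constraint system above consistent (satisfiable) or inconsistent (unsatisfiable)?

Take x1 = 4, x2 = 0, x3 = 4, x4 = 2, x5 = 2, x6 = 4. Then constraint 5: x5 + x4 = 4; constraint 7: x2 - x1 = -4; constraint 11: x6 + x2 = 4, and every other listed constraint is also met.

Satisfiable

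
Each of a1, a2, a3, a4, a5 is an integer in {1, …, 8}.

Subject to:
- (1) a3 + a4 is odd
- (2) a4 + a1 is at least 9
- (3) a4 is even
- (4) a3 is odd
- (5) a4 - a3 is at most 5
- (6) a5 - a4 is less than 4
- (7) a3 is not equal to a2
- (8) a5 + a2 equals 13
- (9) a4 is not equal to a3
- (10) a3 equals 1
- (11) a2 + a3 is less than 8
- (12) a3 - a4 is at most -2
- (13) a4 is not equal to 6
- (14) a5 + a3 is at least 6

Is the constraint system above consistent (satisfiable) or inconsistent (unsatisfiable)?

The assignment a1 = 8, a2 = 6, a3 = 1, a4 = 4, a5 = 7 works:
  constraint 2 holds since a4 + a1 = 12.
  constraint 5 holds since a4 - a3 = 3.
The rest check out directly.

Satisfiable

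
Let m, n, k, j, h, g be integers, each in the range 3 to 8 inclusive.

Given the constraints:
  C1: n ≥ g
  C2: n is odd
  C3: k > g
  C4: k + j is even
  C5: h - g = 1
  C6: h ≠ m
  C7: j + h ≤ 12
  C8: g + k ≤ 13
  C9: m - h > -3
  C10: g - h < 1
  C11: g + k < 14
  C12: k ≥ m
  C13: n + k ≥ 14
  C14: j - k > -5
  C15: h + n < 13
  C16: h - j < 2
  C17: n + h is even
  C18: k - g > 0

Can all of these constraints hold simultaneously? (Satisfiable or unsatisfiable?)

Setting (m, n, k, j, h, g) = (3, 7, 7, 5, 5, 4) satisfies everything: constraint 5: h - g = 1; constraint 7: j + h = 10, and the others follow.

Satisfiable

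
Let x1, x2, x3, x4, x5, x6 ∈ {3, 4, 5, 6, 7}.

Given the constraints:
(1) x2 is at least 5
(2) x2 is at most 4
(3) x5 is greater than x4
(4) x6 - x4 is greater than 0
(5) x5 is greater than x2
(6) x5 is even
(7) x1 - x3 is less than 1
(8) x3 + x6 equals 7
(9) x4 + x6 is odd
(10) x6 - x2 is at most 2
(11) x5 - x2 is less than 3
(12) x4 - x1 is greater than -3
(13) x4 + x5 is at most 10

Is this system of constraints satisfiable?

Unsatisfiable

From constraint 1: x2 ≥ 5. From constraint 2: x2 ≤ 4. But 4 < 5, so no value of x2 works.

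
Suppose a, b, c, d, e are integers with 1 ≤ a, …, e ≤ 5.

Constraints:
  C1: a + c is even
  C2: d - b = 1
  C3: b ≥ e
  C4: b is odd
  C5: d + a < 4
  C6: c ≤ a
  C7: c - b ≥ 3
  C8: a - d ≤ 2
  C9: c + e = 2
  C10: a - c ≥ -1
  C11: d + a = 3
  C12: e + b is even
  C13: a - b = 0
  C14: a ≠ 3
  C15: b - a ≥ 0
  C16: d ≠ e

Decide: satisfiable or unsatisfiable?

Constraints 7, 10, and 15 give c − b ≥ 3, b − a ≥ 0, a − c ≥ -1.
Adding all 3 inequalities: the left sides telescope to 0, and the right sides sum to 3 + 0 + (-1) = 2. So 0 ≥ 2, which is false.

Unsatisfiable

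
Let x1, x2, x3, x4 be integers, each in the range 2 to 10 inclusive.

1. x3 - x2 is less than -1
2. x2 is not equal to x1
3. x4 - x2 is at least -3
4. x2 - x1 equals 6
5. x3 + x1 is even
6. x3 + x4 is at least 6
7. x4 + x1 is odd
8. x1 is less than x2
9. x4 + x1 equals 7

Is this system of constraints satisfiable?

Satisfiable

One satisfying assignment is x1 = 2, x2 = 8, x3 = 4, x4 = 5.
For the less obvious constraints — constraint 1: x3 - x2 = -4; constraint 3: x4 - x2 = -3 — and the others hold by inspection.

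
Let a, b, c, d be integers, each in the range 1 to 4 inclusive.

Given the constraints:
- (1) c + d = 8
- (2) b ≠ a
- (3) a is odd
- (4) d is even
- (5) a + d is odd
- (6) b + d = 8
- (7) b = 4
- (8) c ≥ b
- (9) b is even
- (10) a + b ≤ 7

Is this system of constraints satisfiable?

One satisfying assignment is a = 1, b = 4, c = 4, d = 4.
For the less obvious constraints — constraint 1: c + d = 8; constraint 6: b + d = 8; constraint 10: a + b = 5 — and the others hold by inspection.

Satisfiable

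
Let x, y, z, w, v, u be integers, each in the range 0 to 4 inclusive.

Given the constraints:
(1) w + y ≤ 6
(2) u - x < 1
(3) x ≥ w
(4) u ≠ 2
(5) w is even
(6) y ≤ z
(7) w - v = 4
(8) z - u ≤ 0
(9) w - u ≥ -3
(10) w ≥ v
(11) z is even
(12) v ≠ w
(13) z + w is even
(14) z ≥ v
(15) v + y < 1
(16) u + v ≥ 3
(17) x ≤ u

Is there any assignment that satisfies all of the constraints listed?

Setting (x, y, z, w, v, u) = (4, 0, 2, 4, 0, 4) satisfies everything: constraint 1: w + y = 4; constraint 2: u - x = 0, and the others follow.

Satisfiable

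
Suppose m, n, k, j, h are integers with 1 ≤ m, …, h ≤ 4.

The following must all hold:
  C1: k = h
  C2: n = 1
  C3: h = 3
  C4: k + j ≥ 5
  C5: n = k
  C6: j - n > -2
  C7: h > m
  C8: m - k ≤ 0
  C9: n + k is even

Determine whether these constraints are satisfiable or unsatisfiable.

Unsatisfiable

Constraint 2 fixes n = 1 and constraint 3 fixes h = 3. Constraints 1 and 5 give n = k = h, so n = h. But 1 ≠ 3 — contradiction.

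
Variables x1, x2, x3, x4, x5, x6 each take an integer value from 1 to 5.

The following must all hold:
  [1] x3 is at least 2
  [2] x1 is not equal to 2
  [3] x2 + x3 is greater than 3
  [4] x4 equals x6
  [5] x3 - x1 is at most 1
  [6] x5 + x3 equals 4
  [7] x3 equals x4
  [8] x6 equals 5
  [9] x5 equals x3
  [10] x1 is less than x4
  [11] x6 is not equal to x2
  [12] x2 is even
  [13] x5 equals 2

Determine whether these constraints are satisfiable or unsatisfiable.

Constraint 13 fixes x5 = 2 and constraint 8 fixes x6 = 5. Constraints 4, 7, and 9 give x5 = x3 = x4 = x6, so x5 = x6. But 2 ≠ 5 — contradiction.

Unsatisfiable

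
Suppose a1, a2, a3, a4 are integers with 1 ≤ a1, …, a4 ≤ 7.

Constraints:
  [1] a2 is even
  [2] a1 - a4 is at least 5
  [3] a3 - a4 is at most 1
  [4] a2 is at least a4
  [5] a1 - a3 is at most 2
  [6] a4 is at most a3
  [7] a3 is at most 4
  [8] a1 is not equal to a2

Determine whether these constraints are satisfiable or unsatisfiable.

Unsatisfiable

Constraints 2, 3, and 5 give a3 − a1 ≥ -2, a1 − a4 ≥ 5, a4 − a3 ≥ -1.
Adding all 3 inequalities: the left sides telescope to 0, and the right sides sum to (-2) + 5 + (-1) = 2. So 0 ≥ 2, which is false.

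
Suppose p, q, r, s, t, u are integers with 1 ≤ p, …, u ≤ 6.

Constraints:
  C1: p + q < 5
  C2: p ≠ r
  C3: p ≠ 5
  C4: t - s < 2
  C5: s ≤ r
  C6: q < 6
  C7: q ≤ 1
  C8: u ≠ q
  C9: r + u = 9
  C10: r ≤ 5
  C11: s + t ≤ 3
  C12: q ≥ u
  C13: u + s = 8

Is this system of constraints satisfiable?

Unsatisfiable

From constraints 7 and 12: u ≤ q ≤ 1. From constraints 5 and 10: s ≤ r ≤ 5. Hence u + s ≤ 6. But constraint 13 requires u + s = 8, and 8 > 6. Contradiction.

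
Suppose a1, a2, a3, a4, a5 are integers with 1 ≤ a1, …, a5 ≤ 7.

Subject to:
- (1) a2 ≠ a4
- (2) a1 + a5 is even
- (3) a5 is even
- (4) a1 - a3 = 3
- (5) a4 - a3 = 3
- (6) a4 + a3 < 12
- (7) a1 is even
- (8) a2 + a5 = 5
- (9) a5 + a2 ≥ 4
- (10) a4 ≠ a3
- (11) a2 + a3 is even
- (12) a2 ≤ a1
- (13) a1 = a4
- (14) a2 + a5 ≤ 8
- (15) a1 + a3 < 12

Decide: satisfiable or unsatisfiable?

Setting (a1, a2, a3, a4, a5) = (6, 3, 3, 6, 2) satisfies everything: constraint 4: a1 - a3 = 3; constraint 5: a4 - a3 = 3; constraint 6: a4 + a3 = 9, and the others follow.

Satisfiable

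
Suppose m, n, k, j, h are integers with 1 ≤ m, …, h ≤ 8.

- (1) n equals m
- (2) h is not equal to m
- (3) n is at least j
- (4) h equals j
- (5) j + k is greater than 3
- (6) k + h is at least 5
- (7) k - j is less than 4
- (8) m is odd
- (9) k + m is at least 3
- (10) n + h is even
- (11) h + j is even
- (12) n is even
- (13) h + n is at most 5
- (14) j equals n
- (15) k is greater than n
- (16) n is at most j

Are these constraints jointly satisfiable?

From constraints 1, 4, and 14, h = j = n = m, so h = m. But constraint 2 says h ≠ m. Contradiction.

Unsatisfiable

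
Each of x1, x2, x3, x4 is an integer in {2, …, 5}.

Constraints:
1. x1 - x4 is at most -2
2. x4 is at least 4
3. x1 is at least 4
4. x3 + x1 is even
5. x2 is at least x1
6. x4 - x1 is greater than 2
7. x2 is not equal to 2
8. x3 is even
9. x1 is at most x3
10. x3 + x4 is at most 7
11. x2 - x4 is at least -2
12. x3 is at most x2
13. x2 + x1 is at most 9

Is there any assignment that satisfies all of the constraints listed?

From constraints 3 and 9: x3 ≥ x1 ≥ 4. From constraint 2: x4 ≥ 4. Hence x3 + x4 ≥ 8. But constraint 10 requires x3 + x4 ≤ 7, and 7 < 8. Contradiction.

Unsatisfiable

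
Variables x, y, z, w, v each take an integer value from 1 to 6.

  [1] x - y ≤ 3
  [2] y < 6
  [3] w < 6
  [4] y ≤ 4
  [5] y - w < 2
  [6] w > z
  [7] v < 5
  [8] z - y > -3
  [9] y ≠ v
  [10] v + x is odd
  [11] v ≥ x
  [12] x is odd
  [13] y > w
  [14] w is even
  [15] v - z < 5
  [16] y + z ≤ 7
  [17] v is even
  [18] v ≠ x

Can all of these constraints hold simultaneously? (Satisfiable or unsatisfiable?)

Try x = 3, y = 3, z = 1, w = 2, v = 4.
Check constraint 1: x - y = 0; constraint 5: y - w = 1; constraint 8: z - y = -2. The remaining constraints are straightforward to verify.

Satisfiable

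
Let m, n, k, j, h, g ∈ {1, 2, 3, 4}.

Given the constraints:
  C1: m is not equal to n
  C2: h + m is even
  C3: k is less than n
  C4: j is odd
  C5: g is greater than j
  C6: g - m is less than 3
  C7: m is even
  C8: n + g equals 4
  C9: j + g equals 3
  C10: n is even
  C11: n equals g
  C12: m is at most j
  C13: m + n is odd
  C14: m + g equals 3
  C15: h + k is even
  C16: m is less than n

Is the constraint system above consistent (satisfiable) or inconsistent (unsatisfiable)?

Unsatisfiable

Constraint 7 makes m even and constraint 10 makes n even, so m + n must be even. Constraint 13 says m + n is odd — contradiction.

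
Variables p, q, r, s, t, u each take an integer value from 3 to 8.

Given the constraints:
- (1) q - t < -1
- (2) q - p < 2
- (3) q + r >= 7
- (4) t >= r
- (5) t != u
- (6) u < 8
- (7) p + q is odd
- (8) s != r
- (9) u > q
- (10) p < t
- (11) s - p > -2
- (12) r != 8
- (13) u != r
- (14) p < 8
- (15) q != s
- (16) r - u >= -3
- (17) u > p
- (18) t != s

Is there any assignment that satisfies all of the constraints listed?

Satisfiable

The assignment p = 4, q = 5, r = 5, s = 4, t = 7, u = 6 works:
  constraint 1 holds since q - t = -2.
  constraint 2 holds since q - p = 1.
  constraint 3 holds since q + r = 10.
The rest check out directly.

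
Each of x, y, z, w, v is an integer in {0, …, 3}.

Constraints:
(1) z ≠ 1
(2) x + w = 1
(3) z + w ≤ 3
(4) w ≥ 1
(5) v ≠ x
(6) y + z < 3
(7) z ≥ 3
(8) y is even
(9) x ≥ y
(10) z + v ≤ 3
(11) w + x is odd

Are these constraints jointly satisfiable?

From constraint 7: z ≥ 3. From constraint 4: w ≥ 1. Hence z + w ≥ 4. But constraint 3 requires z + w ≤ 3, and 3 < 4. Contradiction.

Unsatisfiable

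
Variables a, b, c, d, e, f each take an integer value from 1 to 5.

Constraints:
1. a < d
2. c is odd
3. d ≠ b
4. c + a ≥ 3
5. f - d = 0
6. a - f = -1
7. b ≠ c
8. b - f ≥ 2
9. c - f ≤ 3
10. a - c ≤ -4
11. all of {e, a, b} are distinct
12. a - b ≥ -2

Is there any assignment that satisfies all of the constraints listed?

Constraints 8, 9, 10, and 12 give a − b ≥ -2, b − f ≥ 2, f − c ≥ -3, c − a ≥ 4.
Adding all 4 inequalities: the left sides telescope to 0, and the right sides sum to (-2) + 2 + (-3) + 4 = 1. So 0 ≥ 1, which is false.

Unsatisfiable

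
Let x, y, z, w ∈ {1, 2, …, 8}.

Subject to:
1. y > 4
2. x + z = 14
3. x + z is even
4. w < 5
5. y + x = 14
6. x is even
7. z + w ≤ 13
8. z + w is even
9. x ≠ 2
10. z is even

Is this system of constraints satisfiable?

One satisfying assignment is x = 6, y = 8, z = 8, w = 4.
For the less obvious constraints — constraint 2: x + z = 14; constraint 5: y + x = 14; constraint 7: z + w = 12 — and the others hold by inspection.

Satisfiable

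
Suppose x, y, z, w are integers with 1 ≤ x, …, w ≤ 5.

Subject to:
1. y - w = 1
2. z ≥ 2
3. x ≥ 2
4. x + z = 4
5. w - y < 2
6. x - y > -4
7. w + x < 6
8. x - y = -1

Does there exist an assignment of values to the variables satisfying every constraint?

Satisfiable

Setting (x, y, z, w) = (2, 3, 2, 2) satisfies everything: constraint 1: y - w = 1; constraint 4: x + z = 4; constraint 5: w - y = -1, and the others follow.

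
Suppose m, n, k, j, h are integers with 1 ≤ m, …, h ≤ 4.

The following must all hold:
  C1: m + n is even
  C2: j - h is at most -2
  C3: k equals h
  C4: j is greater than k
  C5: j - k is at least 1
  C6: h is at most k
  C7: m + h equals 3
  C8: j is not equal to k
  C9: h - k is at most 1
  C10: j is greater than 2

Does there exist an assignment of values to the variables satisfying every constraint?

Constraints 2, 5, and 9 give j − k ≥ 1, k − h ≥ -1, h − j ≥ 2.
Adding all 3 inequalities: the left sides telescope to 0, and the right sides sum to 1 + (-1) + 2 = 2. So 0 ≥ 2, which is false.

Unsatisfiable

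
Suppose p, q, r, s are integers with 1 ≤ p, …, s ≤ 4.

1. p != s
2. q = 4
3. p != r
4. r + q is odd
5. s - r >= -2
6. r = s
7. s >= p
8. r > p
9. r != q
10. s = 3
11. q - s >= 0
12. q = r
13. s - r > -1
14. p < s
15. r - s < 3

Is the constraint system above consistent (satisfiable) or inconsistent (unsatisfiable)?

Constraint 2 fixes q = 4 and constraint 10 fixes s = 3. Constraints 6 and 12 give q = r = s, so q = s. But 4 ≠ 3 — contradiction.

Unsatisfiable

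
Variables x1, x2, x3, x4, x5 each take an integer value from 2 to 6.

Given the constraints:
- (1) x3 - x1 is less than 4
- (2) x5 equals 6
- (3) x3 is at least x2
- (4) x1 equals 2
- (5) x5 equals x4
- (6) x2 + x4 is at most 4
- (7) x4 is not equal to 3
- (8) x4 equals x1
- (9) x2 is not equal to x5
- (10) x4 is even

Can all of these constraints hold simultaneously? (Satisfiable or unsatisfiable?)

Unsatisfiable

Constraint 2 fixes x5 = 6 and constraint 4 fixes x1 = 2. Constraints 5 and 8 give x5 = x4 = x1, so x5 = x1. But 6 ≠ 2 — contradiction.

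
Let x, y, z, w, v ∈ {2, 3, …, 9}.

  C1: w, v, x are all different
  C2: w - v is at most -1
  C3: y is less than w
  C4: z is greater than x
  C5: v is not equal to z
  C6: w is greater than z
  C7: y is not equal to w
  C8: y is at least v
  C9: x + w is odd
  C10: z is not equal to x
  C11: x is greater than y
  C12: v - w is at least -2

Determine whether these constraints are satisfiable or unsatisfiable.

Constraints 2, 4, 6, 8, and 11 give y < x, x < z, z < w, w < v, v ≤ y. Chaining: y < x < z < w < v ≤ y, which forces y < y — impossible.

Unsatisfiable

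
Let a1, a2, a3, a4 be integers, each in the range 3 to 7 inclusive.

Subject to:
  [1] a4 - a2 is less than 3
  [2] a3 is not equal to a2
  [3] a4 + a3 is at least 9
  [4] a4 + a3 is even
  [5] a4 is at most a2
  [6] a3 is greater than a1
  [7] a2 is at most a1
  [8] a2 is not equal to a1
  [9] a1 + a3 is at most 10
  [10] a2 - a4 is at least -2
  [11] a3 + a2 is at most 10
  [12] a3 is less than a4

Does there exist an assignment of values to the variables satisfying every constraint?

Unsatisfiable

Constraints 5, 6, 7, and 12 give a1 < a3, a3 < a4, a4 ≤ a2, a2 ≤ a1. Chaining: a1 < a3 < a4 ≤ a2 ≤ a1, which forces a1 < a1 — impossible.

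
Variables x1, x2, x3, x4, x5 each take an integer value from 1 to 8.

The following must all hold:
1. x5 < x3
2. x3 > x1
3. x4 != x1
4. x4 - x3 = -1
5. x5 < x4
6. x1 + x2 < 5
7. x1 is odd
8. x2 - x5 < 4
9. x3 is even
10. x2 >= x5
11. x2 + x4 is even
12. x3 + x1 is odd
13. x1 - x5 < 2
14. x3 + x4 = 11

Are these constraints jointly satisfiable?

Satisfiable

Setting (x1, x2, x3, x4, x5) = (1, 3, 6, 5, 2) satisfies everything: constraint 4: x4 - x3 = -1; constraint 6: x1 + x2 = 4; constraint 8: x2 - x5 = 1, and the others follow.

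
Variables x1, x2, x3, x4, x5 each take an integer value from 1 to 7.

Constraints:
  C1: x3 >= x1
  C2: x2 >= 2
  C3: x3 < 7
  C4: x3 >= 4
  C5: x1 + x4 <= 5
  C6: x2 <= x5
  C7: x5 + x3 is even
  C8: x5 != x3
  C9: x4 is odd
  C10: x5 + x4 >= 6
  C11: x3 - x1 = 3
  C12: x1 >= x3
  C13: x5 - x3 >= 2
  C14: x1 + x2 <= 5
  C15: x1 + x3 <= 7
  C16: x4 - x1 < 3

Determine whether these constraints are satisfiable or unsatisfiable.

Unsatisfiable

From constraints 4 and 12: x1 ≥ x3 ≥ 4. From constraint 2: x2 ≥ 2. Hence x1 + x2 ≥ 6. But constraint 14 requires x1 + x2 ≤ 5, and 5 < 6. Contradiction.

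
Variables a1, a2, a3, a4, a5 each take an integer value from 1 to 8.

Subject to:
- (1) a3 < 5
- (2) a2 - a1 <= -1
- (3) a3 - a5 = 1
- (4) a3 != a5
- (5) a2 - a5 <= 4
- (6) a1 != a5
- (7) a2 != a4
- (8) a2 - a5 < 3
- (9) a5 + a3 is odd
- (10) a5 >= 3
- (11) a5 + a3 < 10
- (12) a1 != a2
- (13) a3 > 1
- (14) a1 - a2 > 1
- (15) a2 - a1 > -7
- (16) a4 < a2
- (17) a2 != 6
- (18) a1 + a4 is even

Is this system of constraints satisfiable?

Take a1 = 8, a2 = 4, a3 = 4, a4 = 2, a5 = 3. Then constraint 2: a2 - a1 = -4; constraint 3: a3 - a5 = 1; constraint 5: a2 - a5 = 1, and every other listed constraint is also met.

Satisfiable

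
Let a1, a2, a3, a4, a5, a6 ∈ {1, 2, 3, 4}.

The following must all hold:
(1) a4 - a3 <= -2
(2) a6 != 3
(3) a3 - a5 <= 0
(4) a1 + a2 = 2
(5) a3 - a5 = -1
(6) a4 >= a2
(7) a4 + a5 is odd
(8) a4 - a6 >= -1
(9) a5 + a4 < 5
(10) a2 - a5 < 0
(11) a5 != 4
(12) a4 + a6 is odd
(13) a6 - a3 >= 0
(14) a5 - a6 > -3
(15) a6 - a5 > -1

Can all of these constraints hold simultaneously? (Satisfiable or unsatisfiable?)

Unsatisfiable

Constraints 1, 8, and 13 give a3 − a4 ≥ 2, a4 − a6 ≥ -1, a6 − a3 ≥ 0.
Adding all 3 inequalities: the left sides telescope to 0, and the right sides sum to 2 + (-1) + 0 = 1. So 0 ≥ 1, which is false.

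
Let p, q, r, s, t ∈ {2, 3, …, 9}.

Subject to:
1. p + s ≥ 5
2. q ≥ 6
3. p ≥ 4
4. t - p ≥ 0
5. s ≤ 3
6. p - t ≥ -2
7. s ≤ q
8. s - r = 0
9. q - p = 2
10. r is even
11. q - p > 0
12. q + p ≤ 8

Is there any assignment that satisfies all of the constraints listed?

From constraint 2: q ≥ 6. From constraint 3: p ≥ 4. Hence q + p ≥ 10. But constraint 12 requires q + p ≤ 8, and 8 < 10. Contradiction.

Unsatisfiable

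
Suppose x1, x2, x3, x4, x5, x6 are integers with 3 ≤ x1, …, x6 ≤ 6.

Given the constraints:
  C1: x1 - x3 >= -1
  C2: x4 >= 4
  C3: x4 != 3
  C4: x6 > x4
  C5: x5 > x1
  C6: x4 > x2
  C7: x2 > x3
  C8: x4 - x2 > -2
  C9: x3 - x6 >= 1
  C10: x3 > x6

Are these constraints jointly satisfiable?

Constraints 4, 6, 7, and 10 give x6 < x3, x3 < x2, x2 < x4, x4 < x6. Chaining: x6 < x3 < x2 < x4 < x6, which forces x6 < x6 — impossible.

Unsatisfiable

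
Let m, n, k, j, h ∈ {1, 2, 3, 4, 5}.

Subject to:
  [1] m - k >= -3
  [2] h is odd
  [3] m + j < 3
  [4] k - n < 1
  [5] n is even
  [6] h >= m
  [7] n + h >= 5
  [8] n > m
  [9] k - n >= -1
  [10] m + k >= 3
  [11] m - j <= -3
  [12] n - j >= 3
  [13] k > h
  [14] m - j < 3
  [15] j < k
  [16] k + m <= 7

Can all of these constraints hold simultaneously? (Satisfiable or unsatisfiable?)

Unsatisfiable

Constraints 1, 9, 11, and 12 give m − k ≥ -3, k − n ≥ -1, n − j ≥ 3, j − m ≥ 3.
Adding all 4 inequalities: the left sides telescope to 0, and the right sides sum to (-3) + (-1) + 3 + 3 = 2. So 0 ≥ 2, which is false.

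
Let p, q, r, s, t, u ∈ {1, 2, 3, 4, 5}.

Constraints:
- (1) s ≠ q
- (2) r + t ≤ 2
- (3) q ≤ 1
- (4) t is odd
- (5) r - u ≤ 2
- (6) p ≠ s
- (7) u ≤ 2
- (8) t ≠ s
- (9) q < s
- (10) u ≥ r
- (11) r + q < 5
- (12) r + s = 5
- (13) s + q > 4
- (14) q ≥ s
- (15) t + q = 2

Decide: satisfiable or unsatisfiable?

From constraints 7 and 10: r ≤ u ≤ 2. From constraints 3 and 14: s ≤ q ≤ 1. Hence r + s ≤ 3. But constraint 12 requires r + s = 5, and 5 > 3. Contradiction.

Unsatisfiable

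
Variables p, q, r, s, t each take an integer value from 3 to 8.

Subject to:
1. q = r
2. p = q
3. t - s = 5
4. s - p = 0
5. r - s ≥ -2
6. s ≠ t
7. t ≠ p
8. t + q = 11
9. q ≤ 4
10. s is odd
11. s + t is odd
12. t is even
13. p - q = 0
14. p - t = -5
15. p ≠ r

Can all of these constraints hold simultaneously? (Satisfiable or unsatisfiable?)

From constraints 1 and 2, p = q = r, so p = r. But constraint 15 says p ≠ r. Contradiction.

Unsatisfiable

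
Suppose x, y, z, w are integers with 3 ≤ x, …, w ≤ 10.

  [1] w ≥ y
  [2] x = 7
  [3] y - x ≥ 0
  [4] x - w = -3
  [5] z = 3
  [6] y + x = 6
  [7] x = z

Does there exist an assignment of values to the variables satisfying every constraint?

Constraint 2 fixes x = 7 and constraint 5 fixes z = 3, but constraint 7 requires x = z. Since 7 ≠ 3, contradiction.

Unsatisfiable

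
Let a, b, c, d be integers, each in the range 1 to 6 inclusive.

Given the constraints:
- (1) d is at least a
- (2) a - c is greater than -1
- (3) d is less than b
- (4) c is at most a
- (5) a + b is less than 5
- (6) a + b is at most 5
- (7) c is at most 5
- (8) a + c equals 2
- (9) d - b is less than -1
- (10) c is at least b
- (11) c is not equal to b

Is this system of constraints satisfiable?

Unsatisfiable

Constraints 1, 3, 4, and 10 give b ≤ c, c ≤ a, a ≤ d, d < b. Chaining: b ≤ c ≤ a ≤ d < b, which forces b < b — impossible.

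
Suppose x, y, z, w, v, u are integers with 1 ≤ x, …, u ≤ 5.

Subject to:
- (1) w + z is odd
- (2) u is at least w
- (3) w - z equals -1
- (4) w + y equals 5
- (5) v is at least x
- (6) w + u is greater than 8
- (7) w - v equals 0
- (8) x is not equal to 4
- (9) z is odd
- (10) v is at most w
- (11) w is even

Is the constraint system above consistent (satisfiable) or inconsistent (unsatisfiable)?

Satisfiable

One satisfying assignment is x = 2, y = 1, z = 5, w = 4, v = 4, u = 5.
For the less obvious constraints — constraint 3: w - z = -1; constraint 4: w + y = 5; constraint 6: w + u = 9 — and the others hold by inspection.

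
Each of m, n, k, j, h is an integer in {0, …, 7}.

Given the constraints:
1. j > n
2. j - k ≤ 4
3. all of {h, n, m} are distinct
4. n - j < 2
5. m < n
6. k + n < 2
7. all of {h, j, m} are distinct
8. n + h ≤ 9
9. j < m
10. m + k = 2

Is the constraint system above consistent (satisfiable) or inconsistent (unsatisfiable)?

Unsatisfiable

Constraints 1, 5, and 9 give j < m, m < n, n < j. Chaining: j < m < n < j, which forces j < j — impossible.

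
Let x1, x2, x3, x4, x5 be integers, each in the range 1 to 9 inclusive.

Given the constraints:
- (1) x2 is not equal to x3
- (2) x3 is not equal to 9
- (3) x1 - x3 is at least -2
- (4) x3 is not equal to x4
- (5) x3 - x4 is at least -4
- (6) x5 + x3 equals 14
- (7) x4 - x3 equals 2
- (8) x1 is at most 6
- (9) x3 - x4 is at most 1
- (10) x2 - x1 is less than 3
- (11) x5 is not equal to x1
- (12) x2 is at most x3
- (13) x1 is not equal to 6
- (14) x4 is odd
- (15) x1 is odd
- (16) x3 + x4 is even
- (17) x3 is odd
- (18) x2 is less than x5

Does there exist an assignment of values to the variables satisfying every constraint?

Try x1 = 5, x2 = 6, x3 = 7, x4 = 9, x5 = 7.
Check constraint 3: x1 - x3 = -2; constraint 5: x3 - x4 = -2; constraint 6: x5 + x3 = 14. The remaining constraints are straightforward to verify.

Satisfiable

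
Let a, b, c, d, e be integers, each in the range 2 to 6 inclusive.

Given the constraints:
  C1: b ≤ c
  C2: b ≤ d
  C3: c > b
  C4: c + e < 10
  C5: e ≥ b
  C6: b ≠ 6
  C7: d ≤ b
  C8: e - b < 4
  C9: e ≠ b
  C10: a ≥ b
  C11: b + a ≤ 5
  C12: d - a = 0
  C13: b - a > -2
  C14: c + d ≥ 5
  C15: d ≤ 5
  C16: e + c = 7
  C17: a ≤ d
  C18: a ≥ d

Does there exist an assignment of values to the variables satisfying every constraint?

Try a = 2, b = 2, c = 3, d = 2, e = 4.
Check constraint 4: c + e = 7; constraint 8: e - b = 2; constraint 11: b + a = 4. The remaining constraints are straightforward to verify.

Satisfiable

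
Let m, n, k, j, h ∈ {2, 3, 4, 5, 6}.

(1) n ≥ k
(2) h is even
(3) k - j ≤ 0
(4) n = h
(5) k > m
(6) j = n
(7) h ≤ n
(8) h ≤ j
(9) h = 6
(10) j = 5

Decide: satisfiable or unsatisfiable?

Constraint 10 fixes j = 5 and constraint 9 fixes h = 6. Constraints 4 and 6 give j = n = h, so j = h. But 5 ≠ 6 — contradiction.

Unsatisfiable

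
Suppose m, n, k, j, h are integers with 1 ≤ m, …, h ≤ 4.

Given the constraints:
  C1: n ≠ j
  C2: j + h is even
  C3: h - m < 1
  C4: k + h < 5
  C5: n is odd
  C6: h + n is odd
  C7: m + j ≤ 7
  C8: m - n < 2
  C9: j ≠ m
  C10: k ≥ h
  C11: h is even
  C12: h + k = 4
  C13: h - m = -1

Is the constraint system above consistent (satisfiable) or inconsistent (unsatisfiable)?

Take m = 3, n = 3, k = 2, j = 2, h = 2. Then constraint 3: h - m = -1; constraint 4: k + h = 4; constraint 7: m + j = 5, and every other listed constraint is also met.

Satisfiable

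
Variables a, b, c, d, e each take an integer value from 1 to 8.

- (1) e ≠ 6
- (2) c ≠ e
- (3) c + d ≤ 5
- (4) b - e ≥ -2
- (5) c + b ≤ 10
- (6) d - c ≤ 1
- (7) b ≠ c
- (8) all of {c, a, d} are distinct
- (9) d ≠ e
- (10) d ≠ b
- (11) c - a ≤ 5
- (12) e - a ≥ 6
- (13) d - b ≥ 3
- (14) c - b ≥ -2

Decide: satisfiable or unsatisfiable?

Constraints 4, 6, 11, 12, and 13 give b − e ≥ -2, e − a ≥ 6, a − c ≥ -5, c − d ≥ -1, d − b ≥ 3.
Adding all 5 inequalities: the left sides telescope to 0, and the right sides sum to (-2) + 6 + (-5) + (-1) + 3 = 1. So 0 ≥ 1, which is false.

Unsatisfiable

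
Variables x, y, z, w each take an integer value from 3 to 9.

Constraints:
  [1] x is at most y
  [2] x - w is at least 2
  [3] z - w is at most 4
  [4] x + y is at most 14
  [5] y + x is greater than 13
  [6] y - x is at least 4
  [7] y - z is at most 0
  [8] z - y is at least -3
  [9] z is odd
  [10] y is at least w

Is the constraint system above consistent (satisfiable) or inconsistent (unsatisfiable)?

Unsatisfiable

Constraints 2, 3, 6, and 7 give y − x ≥ 4, x − w ≥ 2, w − z ≥ -4, z − y ≥ 0.
Adding all 4 inequalities: the left sides telescope to 0, and the right sides sum to 4 + 2 + (-4) + 0 = 2. So 0 ≥ 2, which is false.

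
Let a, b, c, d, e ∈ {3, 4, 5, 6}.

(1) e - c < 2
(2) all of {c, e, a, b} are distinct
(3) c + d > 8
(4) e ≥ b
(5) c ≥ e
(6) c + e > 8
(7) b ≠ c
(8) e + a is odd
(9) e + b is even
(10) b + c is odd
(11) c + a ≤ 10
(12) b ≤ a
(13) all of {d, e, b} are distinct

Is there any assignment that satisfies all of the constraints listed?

Satisfiable

Take a = 4, b = 3, c = 6, d = 4, e = 5. Then constraint 1: e - c = -1; constraint 3: c + d = 10; constraint 6: c + e = 11, and every other listed constraint is also met.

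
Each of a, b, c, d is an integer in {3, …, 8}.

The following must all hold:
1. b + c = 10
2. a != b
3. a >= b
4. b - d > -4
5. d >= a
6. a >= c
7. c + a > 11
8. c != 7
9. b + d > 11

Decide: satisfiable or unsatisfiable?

The assignment a = 7, b = 5, c = 5, d = 8 works:
  constraint 1 holds since b + c = 10.
  constraint 4 holds since b - d = -3.
The rest check out directly.

Satisfiable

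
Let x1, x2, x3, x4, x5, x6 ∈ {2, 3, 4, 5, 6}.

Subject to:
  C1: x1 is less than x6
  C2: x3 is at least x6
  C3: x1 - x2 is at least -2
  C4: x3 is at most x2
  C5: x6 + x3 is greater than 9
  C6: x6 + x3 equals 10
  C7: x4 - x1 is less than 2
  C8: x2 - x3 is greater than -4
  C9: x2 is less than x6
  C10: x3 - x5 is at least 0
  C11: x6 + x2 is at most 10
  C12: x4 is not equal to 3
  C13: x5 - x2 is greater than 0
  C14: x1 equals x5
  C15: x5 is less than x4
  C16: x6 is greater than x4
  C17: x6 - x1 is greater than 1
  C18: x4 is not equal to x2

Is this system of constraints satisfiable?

Unsatisfiable

Constraints 2, 4, 13, 15, and 16 give x4 < x6, x6 ≤ x3, x3 ≤ x2, x2 < x5, x5 < x4. Chaining: x4 < x6 ≤ x3 ≤ x2 < x5 < x4, which forces x4 < x4 — impossible.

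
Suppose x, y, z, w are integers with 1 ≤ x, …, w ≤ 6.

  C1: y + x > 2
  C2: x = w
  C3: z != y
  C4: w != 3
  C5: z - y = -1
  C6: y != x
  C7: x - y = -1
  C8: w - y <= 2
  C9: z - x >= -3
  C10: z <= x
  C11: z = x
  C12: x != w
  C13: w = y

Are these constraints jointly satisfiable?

From constraints 2, 11, and 13, z = x = w = y, so z = y. But constraint 3 says z ≠ y. Contradiction.

Unsatisfiable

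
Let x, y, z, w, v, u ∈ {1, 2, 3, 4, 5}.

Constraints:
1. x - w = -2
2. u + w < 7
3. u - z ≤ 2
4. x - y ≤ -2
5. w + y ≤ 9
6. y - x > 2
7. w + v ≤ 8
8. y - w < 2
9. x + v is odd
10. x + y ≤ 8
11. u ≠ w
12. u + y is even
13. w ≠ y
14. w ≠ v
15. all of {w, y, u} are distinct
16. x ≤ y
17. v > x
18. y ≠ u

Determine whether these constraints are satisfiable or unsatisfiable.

Satisfiable

Try x = 1, y = 4, z = 3, w = 3, v = 2, u = 2.
Check constraint 1: x - w = -2; constraint 2: u + w = 5. The remaining constraints are straightforward to verify.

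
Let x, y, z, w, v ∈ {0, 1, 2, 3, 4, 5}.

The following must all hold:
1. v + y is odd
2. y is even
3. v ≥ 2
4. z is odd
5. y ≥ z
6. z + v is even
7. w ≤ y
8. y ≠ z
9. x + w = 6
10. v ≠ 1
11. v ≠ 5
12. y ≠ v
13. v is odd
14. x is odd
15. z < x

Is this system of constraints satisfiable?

Try x = 5, y = 2, z = 1, w = 1, v = 3.
Check constraint 1: v + y = 5 is odd; constraint 9: x + w = 6. The remaining constraints are straightforward to verify.

Satisfiable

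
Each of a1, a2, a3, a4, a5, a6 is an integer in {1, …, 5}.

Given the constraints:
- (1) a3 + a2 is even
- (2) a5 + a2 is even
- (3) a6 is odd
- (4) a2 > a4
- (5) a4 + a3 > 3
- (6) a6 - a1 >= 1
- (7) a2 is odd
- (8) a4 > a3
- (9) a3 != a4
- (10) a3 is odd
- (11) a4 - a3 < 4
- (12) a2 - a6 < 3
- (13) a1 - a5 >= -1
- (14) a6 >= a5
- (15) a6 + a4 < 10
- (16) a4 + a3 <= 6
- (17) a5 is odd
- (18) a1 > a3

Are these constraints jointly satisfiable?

The assignment a1 = 4, a2 = 5, a3 = 1, a4 = 3, a5 = 5, a6 = 5 works:
  constraint 5 holds since a4 + a3 = 4.
  constraint 6 holds since a6 - a1 = 1.
The rest check out directly.

Satisfiable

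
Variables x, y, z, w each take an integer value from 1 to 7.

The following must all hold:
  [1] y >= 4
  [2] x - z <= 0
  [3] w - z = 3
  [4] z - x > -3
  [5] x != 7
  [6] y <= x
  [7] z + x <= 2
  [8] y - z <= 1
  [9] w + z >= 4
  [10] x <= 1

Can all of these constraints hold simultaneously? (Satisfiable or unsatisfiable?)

From constraints 1 and 6: x ≥ y and y ≥ 4, so x ≥ 4. From constraint 10: x ≤ 1. But 1 < 4, so no value of x works.

Unsatisfiable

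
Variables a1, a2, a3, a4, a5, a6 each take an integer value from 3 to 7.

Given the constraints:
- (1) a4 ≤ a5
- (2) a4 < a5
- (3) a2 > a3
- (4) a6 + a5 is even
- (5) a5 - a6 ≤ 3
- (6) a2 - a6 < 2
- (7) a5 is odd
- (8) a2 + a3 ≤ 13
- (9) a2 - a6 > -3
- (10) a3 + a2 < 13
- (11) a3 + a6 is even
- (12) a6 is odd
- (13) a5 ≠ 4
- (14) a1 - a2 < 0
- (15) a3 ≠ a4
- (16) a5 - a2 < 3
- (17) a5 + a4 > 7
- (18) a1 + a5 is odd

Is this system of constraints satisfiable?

Setting (a1, a2, a3, a4, a5, a6) = (6, 7, 5, 3, 7, 7) satisfies everything: constraint 5: a5 - a6 = 0; constraint 6: a2 - a6 = 0; constraint 8: a2 + a3 = 12, and the others follow.

Satisfiable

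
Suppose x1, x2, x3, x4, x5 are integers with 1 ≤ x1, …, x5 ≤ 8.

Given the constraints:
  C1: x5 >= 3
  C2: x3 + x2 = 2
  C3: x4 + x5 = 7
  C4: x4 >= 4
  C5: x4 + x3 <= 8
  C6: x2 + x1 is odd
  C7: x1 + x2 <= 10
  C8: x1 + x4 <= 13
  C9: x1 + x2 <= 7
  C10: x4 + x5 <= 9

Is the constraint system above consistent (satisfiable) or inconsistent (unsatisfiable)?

Satisfiable

Try x1 = 6, x2 = 1, x3 = 1, x4 = 4, x5 = 3.
Check constraint 2: x3 + x2 = 2; constraint 3: x4 + x5 = 7; constraint 5: x4 + x3 = 5. The remaining constraints are straightforward to verify.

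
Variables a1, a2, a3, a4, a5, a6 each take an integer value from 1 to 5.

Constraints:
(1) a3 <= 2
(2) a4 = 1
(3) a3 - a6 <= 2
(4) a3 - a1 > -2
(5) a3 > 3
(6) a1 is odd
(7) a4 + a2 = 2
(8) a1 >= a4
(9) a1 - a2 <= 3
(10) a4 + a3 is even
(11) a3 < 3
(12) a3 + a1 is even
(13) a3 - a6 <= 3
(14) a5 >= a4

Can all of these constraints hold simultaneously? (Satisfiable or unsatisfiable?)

Unsatisfiable

From constraint 5: a3 ≥ 4. From constraint 11: a3 ≤ 2. But 2 < 4, so no value of a3 works.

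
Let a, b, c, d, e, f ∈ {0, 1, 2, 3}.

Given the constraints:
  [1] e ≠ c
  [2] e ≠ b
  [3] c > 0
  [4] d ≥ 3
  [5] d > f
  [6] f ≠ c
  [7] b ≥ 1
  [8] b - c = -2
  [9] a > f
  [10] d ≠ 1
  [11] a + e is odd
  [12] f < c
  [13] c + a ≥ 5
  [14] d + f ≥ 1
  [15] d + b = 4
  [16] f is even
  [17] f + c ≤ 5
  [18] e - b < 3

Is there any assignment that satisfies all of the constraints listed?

Try a = 3, b = 1, c = 3, d = 3, e = 2, f = 0.
Check constraint 8: b - c = -2; constraint 13: c + a = 6; constraint 14: d + f = 3. The remaining constraints are straightforward to verify.

Satisfiable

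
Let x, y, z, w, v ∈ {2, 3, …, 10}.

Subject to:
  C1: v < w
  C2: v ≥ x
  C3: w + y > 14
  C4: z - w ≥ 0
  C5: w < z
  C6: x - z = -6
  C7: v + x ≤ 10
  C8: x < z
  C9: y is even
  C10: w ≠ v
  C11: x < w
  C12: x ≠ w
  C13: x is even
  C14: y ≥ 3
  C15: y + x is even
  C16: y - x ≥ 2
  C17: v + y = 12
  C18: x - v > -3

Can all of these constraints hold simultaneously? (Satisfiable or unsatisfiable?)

One satisfying assignment is x = 4, y = 8, z = 10, w = 8, v = 4.
For the less obvious constraints — constraint 3: w + y = 16; constraint 4: z - w = 2 — and the others hold by inspection.

Satisfiable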